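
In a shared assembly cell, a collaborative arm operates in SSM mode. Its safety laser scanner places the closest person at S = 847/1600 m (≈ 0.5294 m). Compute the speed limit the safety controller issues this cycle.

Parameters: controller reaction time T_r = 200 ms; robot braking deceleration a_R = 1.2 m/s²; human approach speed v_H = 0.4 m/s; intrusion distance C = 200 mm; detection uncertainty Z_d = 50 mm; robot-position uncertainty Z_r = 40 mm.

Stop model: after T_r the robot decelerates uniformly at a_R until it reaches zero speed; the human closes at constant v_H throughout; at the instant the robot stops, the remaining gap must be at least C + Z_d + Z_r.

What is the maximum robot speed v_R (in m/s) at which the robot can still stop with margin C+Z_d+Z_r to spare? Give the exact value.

v_R_max = 1/4 m/s = 0.2500 m/s

collect terms ⇒ (5/12)·v_R² + (8/15)·v_R + (-51/320) = 0
  disc = (8/15)² − 4·(5/12)·(-51/320) = 7921/14400 ; √disc = 89/120
  v_R = (−(8/15) + 89/120) / (2·(5/12)) = 1/4 m/s
check:
braking lasts T_s = (1/4)/(6/5) = 0.2083 s
robot in T_r: 0.2500·0.2000 = 0.0500 m
robot under decel: 0.2500²/(2·1.2000) = 0.0260 m
human closes 0.4000·0.4083 = 0.1633 m
C+Z_d+Z_r = 0.2000+0.0500+0.0400 = 0.2900 m
sum ≈ 0.0500+0.0260+0.1633+0.2900 ≈ 0.5294 m = S ✓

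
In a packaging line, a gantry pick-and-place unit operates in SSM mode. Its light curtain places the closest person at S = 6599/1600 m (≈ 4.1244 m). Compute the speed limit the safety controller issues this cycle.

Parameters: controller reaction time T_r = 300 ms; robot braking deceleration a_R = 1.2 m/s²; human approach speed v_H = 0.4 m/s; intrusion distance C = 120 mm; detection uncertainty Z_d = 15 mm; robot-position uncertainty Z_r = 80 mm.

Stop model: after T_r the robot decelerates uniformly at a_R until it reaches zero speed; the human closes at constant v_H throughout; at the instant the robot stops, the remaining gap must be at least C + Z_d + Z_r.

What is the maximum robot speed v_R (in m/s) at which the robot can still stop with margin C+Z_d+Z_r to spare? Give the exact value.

v_R_max = 47/20 m/s = 2.3500 m/s

collect terms ⇒ (5/12)·v_R² + (19/30)·v_R + (-6063/1600) = 0
  disc = (19/30)² − 4·(5/12)·(-6063/1600) = 96721/14400 ; √disc = 311/120
  v_R = (−(19/30) + 311/120) / (2·(5/12)) = 47/20 m/s
check:
stop time T_s = (47/20)/(6/5) = 1.9583 s
reaction-phase robot travel = 2.3500·0.3000 = 0.7050 m
robot covers 2.3500·1.9583 − ½·1.2000·1.9583² = 2.3010 m while stopping
human closes 0.4000·2.2583 = 0.9033 m
residual clearance needed = 0.1200+0.0150+0.0800 = 0.2150 m
sum ≈ 0.7050+2.3010+0.9033+0.2150 ≈ 4.1244 m = S ✓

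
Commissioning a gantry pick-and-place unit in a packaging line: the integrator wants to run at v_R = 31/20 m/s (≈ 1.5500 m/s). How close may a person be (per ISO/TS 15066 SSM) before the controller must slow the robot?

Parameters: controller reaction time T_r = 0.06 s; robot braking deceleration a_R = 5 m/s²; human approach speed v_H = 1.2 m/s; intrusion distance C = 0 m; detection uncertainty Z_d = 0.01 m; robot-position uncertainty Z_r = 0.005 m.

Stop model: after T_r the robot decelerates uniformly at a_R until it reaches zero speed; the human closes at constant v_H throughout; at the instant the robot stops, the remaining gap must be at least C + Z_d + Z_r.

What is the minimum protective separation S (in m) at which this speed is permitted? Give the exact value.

S_min = 3169/4000 m = 0.7923 m

stop time T_s = (31/20)/5 = 0.3100 s
robot in T_r: 1.5500·0.0600 = 0.0930 m
braking distance = 1.5500²/(2·5.0000) = 0.2402 m
human over T_r+T_s: 1.2000·(0.0600+0.3100) = 0.4440 m
residual clearance needed = 0.0000+0.0100+0.0050 = 0.0150 m
S_min ≈ 0.0930+0.2402+0.4440+0.0150  ⇒  S_min = 3169/4000 m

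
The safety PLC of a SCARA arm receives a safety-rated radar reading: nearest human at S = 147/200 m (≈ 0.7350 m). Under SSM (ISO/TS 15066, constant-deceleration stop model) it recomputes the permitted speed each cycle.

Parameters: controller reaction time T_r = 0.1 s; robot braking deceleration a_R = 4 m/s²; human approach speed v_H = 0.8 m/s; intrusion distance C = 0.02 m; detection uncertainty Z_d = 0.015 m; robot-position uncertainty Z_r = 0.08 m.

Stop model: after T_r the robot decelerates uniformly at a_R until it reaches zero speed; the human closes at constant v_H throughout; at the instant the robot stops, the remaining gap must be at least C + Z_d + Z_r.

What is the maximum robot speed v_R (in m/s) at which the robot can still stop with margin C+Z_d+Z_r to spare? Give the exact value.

at the boundary: (1/8)·v² + (3/10)·v + (-27/50) = 0
  disc = (3/10)² − 4·(1/8)·(-27/50) = 9/25 ; √disc = 3/5
  v_R = (−(3/10) + 3/5) / (2·(1/8)) = 6/5 m/s
check:
braking lasts T_s = (6/5)/4 = 0.3000 s
reaction-phase robot travel = 1.2000·0.1000 = 0.1200 m
robot under decel: 1.2000²/(2·4.0000) = 0.1800 m
human over T_r+T_s: 0.8000·(0.1000+0.3000) = 0.3200 m
residual clearance needed = 0.0200+0.0150+0.0800 = 0.1150 m
sum ≈ 0.1200+0.1800+0.3200+0.1150 ≈ 0.7350 m = S ✓

v_R_max = 6/5 m/s = 1.2000 m/s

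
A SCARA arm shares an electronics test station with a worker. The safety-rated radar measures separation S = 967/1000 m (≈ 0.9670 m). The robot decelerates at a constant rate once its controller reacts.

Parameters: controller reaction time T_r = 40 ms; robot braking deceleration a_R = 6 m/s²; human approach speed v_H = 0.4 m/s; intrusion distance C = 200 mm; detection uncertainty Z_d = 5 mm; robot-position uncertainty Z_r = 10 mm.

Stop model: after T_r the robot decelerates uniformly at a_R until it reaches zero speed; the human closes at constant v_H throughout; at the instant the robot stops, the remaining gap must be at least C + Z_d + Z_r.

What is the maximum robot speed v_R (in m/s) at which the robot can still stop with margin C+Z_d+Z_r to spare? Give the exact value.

at the boundary: (1/12)·v² + (8/75)·v + (-92/125) = 0
  disc = (8/75)² − 4·(1/12)·(-92/125) = 1444/5625 ; √disc = 38/75
  v_R = (−(8/75) + 38/75) / (2·(1/12)) = 12/5 m/s
check:
T_s = v_R/a_R = (12/5)/6 = 0.4000 s
robot in T_r: 2.4000·0.0400 = 0.0960 m
braking distance = 2.4000²/(2·6.0000) = 0.4800 m
human closes 0.4000·0.4400 = 0.1760 m
residual clearance needed = 0.2000+0.0050+0.0100 = 0.2150 m
sum ≈ 0.0960+0.4800+0.1760+0.2150 ≈ 0.9670 m = S ✓

v_R_max = 12/5 m/s = 2.4000 m/s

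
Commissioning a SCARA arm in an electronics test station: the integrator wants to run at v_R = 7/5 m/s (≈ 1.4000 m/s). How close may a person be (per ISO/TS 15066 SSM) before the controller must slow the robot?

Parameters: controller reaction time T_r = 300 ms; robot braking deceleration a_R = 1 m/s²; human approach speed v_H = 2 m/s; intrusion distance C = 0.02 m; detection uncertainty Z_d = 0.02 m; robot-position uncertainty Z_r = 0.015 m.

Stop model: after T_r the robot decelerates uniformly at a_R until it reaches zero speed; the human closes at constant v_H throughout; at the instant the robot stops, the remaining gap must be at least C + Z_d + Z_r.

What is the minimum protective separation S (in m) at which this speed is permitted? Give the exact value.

S_min = 971/200 m = 4.8550 m

stop time T_s = (7/5)/1 = 1.4000 s
robot covers v_R·T_r = 1.4000·0.3000 = 0.4200 m before braking
robot covers 1.4000·1.4000 − ½·1.0000·1.4000² = 0.9800 m while stopping
human closes 2.0000·1.7000 = 3.4000 m
margins: 0.0200+0.0200+0.0150 = 0.0550 m
S_min ≈ 0.4200+0.9800+3.4000+0.0550  ⇒  S_min = 971/200 m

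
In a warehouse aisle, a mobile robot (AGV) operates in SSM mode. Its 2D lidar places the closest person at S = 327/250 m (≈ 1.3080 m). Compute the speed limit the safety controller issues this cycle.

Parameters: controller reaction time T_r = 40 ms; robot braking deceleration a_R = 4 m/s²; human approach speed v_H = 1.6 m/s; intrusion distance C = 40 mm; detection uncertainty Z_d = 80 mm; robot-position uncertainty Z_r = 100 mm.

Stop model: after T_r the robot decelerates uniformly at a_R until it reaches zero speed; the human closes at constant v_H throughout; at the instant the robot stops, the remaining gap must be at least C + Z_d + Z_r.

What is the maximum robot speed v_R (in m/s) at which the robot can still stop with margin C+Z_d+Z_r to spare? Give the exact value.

v_R_max = 8/5 m/s = 1.6000 m/s

collect terms ⇒ (1/8)·v_R² + (11/25)·v_R + (-128/125) = 0
  disc = (11/25)² − 4·(1/8)·(-128/125) = 441/625 ; √disc = 21/25
  v_R = (−(11/25) + 21/25) / (2·(1/8)) = 8/5 m/s
check:
braking lasts T_s = (8/5)/4 = 0.4000 s
robot covers v_R·T_r = 1.6000·0.0400 = 0.0640 m before braking
braking distance = 1.6000²/(2·4.0000) = 0.3200 m
human over T_r+T_s: 1.6000·(0.0400+0.4000) = 0.7040 m
C+Z_d+Z_r = 0.0400+0.0800+0.1000 = 0.2200 m
sum ≈ 0.0640+0.3200+0.7040+0.2200 ≈ 1.3080 m = S ✓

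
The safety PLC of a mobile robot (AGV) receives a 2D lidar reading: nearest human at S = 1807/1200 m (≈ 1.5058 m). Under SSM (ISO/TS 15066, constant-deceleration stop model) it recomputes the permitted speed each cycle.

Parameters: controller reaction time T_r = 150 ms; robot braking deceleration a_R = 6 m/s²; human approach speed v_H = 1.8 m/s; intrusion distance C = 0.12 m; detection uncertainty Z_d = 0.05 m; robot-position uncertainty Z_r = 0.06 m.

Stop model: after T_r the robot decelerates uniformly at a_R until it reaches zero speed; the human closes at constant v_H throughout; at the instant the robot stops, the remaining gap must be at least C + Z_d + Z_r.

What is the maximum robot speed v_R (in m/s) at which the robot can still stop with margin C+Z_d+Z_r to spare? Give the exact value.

collect terms ⇒ (1/12)·v_R² + (9/20)·v_R + (-1207/1200) = 0
  disc = (9/20)² − 4·(1/12)·(-1207/1200) = 121/225 ; √disc = 11/15
  v_R = (−(9/20) + 11/15) / (2·(1/12)) = 17/10 m/s
check:
braking lasts T_s = (17/10)/6 = 0.2833 s
robot covers v_R·T_r = 1.7000·0.1500 = 0.2550 m before braking
robot covers 1.7000·0.2833 − ½·6.0000·0.2833² = 0.2408 m while stopping
human over T_r+T_s: 1.8000·(0.1500+0.2833) = 0.7800 m
residual clearance needed = 0.1200+0.0500+0.0600 = 0.2300 m
sum ≈ 0.2550+0.2408+0.7800+0.2300 ≈ 1.5058 m = S ✓

v_R_max = 17/10 m/s = 1.7000 m/s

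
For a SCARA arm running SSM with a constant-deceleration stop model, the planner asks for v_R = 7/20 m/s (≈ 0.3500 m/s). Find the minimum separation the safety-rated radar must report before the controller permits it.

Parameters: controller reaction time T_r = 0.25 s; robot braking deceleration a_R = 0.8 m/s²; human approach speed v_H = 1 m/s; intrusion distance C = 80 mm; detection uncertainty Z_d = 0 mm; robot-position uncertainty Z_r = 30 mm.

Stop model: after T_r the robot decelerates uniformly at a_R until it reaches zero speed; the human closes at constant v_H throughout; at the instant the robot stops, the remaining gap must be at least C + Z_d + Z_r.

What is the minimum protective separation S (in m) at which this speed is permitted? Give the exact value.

S_min = 3077/3200 m = 0.9616 m

stop time T_s = (7/20)/(4/5) = 0.4375 s
reaction-phase robot travel = 0.3500·0.2500 = 0.0875 m
braking distance = 0.3500²/(2·0.8000) = 0.0766 m
human over T_r+T_s: 1.0000·(0.2500+0.4375) = 0.6875 m
C+Z_d+Z_r = 0.0800+0.0000+0.0300 = 0.1100 m
S_min ≈ 0.0875+0.0766+0.6875+0.1100  ⇒  S_min = 3077/3200 m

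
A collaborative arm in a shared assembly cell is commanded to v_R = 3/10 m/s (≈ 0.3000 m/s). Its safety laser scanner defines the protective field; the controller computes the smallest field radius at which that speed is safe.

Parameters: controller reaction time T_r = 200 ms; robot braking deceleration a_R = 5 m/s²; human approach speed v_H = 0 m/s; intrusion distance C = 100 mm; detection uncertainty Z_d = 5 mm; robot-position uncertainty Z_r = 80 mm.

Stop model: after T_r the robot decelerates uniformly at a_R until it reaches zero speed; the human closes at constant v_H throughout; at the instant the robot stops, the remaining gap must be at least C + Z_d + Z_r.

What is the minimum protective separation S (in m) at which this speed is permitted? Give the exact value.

S_min = 127/500 m = 0.2540 m

T_s = v_R/a_R = (3/10)/5 = 0.0600 s
reaction-phase robot travel = 0.3000·0.2000 = 0.0600 m
braking distance = 0.3000²/(2·5.0000) = 0.0090 m
human closes 0.0000·0.2600 = 0.0000 m
C+Z_d+Z_r = 0.1000+0.0050+0.0800 = 0.1850 m
S_min ≈ 0.0600+0.0090+0.0000+0.1850  ⇒  S_min = 127/500 m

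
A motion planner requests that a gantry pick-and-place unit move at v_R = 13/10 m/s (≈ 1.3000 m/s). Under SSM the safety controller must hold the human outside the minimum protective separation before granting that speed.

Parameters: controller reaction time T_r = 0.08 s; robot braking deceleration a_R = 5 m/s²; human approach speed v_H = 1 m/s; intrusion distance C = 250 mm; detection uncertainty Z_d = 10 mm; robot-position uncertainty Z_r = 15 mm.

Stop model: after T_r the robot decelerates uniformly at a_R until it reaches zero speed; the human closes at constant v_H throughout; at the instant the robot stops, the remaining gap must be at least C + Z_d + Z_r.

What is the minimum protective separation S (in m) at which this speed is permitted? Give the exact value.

braking lasts T_s = (13/10)/5 = 0.2600 s
robot in T_r: 1.3000·0.0800 = 0.1040 m
robot under decel: 1.3000²/(2·5.0000) = 0.1690 m
human over T_r+T_s: 1.0000·(0.0800+0.2600) = 0.3400 m
residual clearance needed = 0.2500+0.0100+0.0150 = 0.2750 m
S_min ≈ 0.1040+0.1690+0.3400+0.2750  ⇒  S_min = 111/125 m

S_min = 111/125 m = 0.8880 m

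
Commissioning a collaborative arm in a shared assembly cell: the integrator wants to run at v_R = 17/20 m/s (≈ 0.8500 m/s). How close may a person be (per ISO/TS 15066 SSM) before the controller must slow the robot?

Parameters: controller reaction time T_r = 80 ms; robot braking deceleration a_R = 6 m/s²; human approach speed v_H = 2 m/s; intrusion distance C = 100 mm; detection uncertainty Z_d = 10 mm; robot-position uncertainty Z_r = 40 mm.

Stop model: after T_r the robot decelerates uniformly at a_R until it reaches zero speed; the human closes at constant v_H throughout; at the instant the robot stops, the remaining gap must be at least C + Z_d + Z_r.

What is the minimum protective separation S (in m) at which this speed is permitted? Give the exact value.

T_s = v_R/a_R = (17/20)/6 = 0.1417 s
robot in T_r: 0.8500·0.0800 = 0.0680 m
braking distance = 0.8500²/(2·6.0000) = 0.0602 m
human over T_r+T_s: 2.0000·(0.0800+0.1417) = 0.4433 m
margins: 0.1000+0.0100+0.0400 = 0.1500 m
S_min ≈ 0.0680+0.0602+0.4433+0.1500  ⇒  S_min = 17317/24000 m

S_min = 17317/24000 m = 0.7215 m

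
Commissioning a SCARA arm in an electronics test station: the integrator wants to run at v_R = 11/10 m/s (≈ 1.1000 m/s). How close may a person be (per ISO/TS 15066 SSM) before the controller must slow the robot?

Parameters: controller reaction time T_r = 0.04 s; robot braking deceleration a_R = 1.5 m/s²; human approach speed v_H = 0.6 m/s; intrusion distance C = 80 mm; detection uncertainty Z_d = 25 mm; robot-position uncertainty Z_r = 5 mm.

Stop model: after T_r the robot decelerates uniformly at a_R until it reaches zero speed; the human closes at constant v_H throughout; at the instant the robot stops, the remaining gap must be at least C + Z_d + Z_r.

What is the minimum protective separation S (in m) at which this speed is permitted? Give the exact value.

stop time T_s = (11/10)/(3/2) = 0.7333 s
robot covers v_R·T_r = 1.1000·0.0400 = 0.0440 m before braking
robot under decel: 1.1000²/(2·1.5000) = 0.4033 m
human over T_r+T_s: 0.6000·(0.0400+0.7333) = 0.4640 m
C+Z_d+Z_r = 0.0800+0.0250+0.0050 = 0.1100 m
S_min ≈ 0.0440+0.4033+0.4640+0.1100  ⇒  S_min = 383/375 m

S_min = 383/375 m = 1.0213 m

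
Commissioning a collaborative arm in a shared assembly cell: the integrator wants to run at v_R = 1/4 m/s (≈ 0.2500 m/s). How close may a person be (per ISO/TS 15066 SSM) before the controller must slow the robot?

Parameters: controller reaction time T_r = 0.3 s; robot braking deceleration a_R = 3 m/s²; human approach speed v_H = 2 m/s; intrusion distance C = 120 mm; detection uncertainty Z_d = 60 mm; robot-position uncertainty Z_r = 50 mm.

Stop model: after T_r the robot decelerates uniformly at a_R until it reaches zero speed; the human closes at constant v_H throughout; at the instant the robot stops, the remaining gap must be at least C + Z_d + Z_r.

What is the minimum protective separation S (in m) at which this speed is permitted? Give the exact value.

stop time T_s = (1/4)/3 = 0.0833 s
reaction-phase robot travel = 0.2500·0.3000 = 0.0750 m
robot under decel: 0.2500²/(2·3.0000) = 0.0104 m
human closes 2.0000·0.3833 = 0.7667 m
margins: 0.1200+0.0600+0.0500 = 0.2300 m
S_min ≈ 0.0750+0.0104+0.7667+0.2300  ⇒  S_min = 2597/2400 m

S_min = 2597/2400 m = 1.0821 m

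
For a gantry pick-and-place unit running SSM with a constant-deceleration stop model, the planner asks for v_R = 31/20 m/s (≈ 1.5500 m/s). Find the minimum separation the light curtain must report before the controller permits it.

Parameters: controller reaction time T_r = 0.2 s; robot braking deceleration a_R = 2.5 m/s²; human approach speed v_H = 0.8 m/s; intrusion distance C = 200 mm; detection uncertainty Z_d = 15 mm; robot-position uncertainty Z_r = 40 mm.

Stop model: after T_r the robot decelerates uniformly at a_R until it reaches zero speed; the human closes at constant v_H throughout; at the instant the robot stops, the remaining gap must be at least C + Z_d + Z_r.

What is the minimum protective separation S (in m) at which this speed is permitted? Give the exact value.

stop time T_s = (31/20)/(5/2) = 0.6200 s
robot covers v_R·T_r = 1.5500·0.2000 = 0.3100 m before braking
braking distance = 1.5500²/(2·2.5000) = 0.4805 m
human over T_r+T_s: 0.8000·(0.2000+0.6200) = 0.6560 m
margins: 0.2000+0.0150+0.0400 = 0.2550 m
S_min ≈ 0.3100+0.4805+0.6560+0.2550  ⇒  S_min = 3403/2000 m

S_min = 3403/2000 m = 1.7015 m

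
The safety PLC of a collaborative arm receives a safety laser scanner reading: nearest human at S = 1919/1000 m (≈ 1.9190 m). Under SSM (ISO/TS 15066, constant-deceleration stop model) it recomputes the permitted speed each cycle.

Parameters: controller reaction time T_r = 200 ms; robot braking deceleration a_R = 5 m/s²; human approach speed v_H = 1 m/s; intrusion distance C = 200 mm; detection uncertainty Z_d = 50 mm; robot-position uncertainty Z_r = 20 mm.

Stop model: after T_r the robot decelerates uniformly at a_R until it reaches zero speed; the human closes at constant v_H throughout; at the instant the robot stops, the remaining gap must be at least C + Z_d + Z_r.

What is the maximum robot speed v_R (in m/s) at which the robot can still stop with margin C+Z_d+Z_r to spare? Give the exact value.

at the boundary: (1/10)·v² + (2/5)·v + (-1449/1000) = 0
  disc = (2/5)² − 4·(1/10)·(-1449/1000) = 1849/2500 ; √disc = 43/50
  v_R = (−(2/5) + 43/50) / (2·(1/10)) = 23/10 m/s
check:
stop time T_s = (23/10)/5 = 0.4600 s
robot in T_r: 2.3000·0.2000 = 0.4600 m
robot under decel: 2.3000²/(2·5.0000) = 0.5290 m
human closes 1.0000·0.6600 = 0.6600 m
C+Z_d+Z_r = 0.2000+0.0500+0.0200 = 0.2700 m
sum ≈ 0.4600+0.5290+0.6600+0.2700 ≈ 1.9190 m = S ✓

v_R_max = 23/10 m/s = 2.3000 m/s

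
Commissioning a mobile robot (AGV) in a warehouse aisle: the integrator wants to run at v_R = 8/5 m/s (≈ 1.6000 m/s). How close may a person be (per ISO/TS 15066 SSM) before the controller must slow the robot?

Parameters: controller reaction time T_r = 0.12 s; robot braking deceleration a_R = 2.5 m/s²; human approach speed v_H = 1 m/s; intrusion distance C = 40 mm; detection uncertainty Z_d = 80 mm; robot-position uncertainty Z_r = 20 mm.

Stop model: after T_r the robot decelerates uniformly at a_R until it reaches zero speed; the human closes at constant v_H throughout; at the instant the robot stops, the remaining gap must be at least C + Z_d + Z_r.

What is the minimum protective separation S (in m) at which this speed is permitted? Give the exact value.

S_min = 401/250 m = 1.6040 m

stop time T_s = (8/5)/(5/2) = 0.6400 s
reaction-phase robot travel = 1.6000·0.1200 = 0.1920 m
robot covers 1.6000·0.6400 − ½·2.5000·0.6400² = 0.5120 m while stopping
human over T_r+T_s: 1.0000·(0.1200+0.6400) = 0.7600 m
C+Z_d+Z_r = 0.0400+0.0800+0.0200 = 0.1400 m
S_min ≈ 0.1920+0.5120+0.7600+0.1400  ⇒  S_min = 401/250 m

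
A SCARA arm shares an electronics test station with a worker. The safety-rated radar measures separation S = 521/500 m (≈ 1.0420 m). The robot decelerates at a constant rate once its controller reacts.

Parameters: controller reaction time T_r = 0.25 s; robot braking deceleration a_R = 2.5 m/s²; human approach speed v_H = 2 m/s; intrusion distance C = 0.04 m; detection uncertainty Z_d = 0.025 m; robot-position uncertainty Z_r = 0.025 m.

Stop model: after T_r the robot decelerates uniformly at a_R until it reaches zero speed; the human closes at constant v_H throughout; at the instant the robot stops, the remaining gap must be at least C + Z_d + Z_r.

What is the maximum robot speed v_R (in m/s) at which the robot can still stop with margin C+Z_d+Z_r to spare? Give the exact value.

v_R_max = 2/5 m/s = 0.4000 m/s

quadratic (1/5)·v² + (21/20)·v + (-113/250) = 0
  disc = (21/20)² − 4·(1/5)·(-113/250) = 14641/10000 ; √disc = 121/100
  v_R = (−(21/20) + 121/100) / (2·(1/5)) = 2/5 m/s
check:
T_s = v_R/a_R = (2/5)/(5/2) = 0.1600 s
robot in T_r: 0.4000·0.2500 = 0.1000 m
robot under decel: 0.4000²/(2·2.5000) = 0.0320 m
human closes 2.0000·0.4100 = 0.8200 m
margins: 0.0400+0.0250+0.0250 = 0.0900 m
sum ≈ 0.1000+0.0320+0.8200+0.0900 ≈ 1.0420 m = S ✓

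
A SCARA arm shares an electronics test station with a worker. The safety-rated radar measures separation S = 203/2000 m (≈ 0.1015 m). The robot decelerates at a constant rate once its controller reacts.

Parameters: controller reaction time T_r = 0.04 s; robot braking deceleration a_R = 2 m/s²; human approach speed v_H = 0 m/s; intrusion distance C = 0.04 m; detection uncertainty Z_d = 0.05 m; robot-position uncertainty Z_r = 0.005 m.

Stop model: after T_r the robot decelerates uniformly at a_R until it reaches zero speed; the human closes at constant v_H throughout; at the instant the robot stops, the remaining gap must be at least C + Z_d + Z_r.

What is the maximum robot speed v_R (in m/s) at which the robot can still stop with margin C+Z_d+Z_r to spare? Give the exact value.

at the boundary: (1/4)·v² + (1/25)·v + (-13/2000) = 0
  disc = (1/25)² − 4·(1/4)·(-13/2000) = 81/10000 ; √disc = 9/100
  v_R = (−(1/25) + 9/100) / (2·(1/4)) = 1/10 m/s
check:
braking lasts T_s = (1/10)/2 = 0.0500 s
reaction-phase robot travel = 0.1000·0.0400 = 0.0040 m
robot covers 0.1000·0.0500 − ½·2.0000·0.0500² = 0.0025 m while stopping
person approaches 0.0000·(0.0400+0.0500) = 0.0000 m
residual clearance needed = 0.0400+0.0500+0.0050 = 0.0950 m
sum ≈ 0.0040+0.0025+0.0000+0.0950 ≈ 0.1015 m = S ✓

v_R_max = 1/10 m/s = 0.1000 m/s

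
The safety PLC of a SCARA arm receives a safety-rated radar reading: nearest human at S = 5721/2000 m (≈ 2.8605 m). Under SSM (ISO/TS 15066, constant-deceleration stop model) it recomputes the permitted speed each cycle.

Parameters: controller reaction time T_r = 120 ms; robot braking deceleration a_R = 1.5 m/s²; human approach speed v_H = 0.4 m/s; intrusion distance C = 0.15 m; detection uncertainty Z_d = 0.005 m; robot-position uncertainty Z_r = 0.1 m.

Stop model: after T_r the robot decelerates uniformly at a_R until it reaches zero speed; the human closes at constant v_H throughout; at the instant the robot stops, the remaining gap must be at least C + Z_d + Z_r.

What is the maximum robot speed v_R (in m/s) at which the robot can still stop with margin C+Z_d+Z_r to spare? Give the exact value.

v_R_max = 9/4 m/s = 2.2500 m/s

collect terms ⇒ (1/3)·v_R² + (29/75)·v_R + (-1023/400) = 0
  disc = (29/75)² − 4·(1/3)·(-1023/400) = 80089/22500 ; √disc = 283/150
  v_R = (−(29/75) + 283/150) / (2·(1/3)) = 9/4 m/s
check:
stop time T_s = (9/4)/(3/2) = 1.5000 s
robot covers v_R·T_r = 2.2500·0.1200 = 0.2700 m before braking
robot under decel: 2.2500²/(2·1.5000) = 1.6875 m
human over T_r+T_s: 0.4000·(0.1200+1.5000) = 0.6480 m
margins: 0.1500+0.0050+0.1000 = 0.2550 m
sum ≈ 0.2700+1.6875+0.6480+0.2550 ≈ 2.8605 m = S ✓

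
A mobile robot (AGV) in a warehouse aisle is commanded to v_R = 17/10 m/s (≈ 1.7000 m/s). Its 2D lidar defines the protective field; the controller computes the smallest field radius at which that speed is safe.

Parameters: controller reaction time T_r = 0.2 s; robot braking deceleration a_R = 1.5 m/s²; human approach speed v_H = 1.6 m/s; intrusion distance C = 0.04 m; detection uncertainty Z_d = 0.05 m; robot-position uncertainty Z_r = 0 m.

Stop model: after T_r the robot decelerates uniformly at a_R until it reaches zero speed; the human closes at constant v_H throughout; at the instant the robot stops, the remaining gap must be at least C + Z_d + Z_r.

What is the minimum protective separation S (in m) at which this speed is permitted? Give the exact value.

S_min = 529/150 m = 3.5267 m

T_s = v_R/a_R = (17/10)/(3/2) = 1.1333 s
robot in T_r: 1.7000·0.2000 = 0.3400 m
braking distance = 1.7000²/(2·1.5000) = 0.9633 m
human over T_r+T_s: 1.6000·(0.2000+1.1333) = 2.1333 m
C+Z_d+Z_r = 0.0400+0.0500+0.0000 = 0.0900 m
S_min ≈ 0.3400+0.9633+2.1333+0.0900  ⇒  S_min = 529/150 m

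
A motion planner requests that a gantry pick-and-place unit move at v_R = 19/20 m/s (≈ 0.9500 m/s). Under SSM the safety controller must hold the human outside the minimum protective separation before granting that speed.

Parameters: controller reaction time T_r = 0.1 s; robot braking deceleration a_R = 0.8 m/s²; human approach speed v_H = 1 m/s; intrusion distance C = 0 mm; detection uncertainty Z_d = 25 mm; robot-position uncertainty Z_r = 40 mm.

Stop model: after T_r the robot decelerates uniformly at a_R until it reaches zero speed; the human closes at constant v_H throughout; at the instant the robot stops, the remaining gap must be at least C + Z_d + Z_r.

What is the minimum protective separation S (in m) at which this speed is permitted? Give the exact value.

T_s = v_R/a_R = (19/20)/(4/5) = 1.1875 s
robot in T_r: 0.9500·0.1000 = 0.0950 m
braking distance = 0.9500²/(2·0.8000) = 0.5641 m
human closes 1.0000·1.2875 = 1.2875 m
margins: 0.0000+0.0250+0.0400 = 0.0650 m
S_min ≈ 0.0950+0.5641+1.2875+0.0650  ⇒  S_min = 6437/3200 m

S_min = 6437/3200 m = 2.0116 m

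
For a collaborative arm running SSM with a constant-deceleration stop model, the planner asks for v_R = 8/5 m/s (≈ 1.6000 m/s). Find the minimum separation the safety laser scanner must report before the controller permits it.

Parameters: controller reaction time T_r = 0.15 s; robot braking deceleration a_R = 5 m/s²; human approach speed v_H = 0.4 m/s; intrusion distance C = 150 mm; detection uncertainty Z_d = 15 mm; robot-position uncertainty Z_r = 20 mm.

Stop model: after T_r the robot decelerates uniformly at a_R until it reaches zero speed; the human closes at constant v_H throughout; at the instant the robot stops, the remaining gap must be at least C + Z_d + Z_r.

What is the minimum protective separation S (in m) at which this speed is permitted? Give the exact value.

S_min = 869/1000 m = 0.8690 m

stop time T_s = (8/5)/5 = 0.3200 s
reaction-phase robot travel = 1.6000·0.1500 = 0.2400 m
braking distance = 1.6000²/(2·5.0000) = 0.2560 m
person approaches 0.4000·(0.1500+0.3200) = 0.1880 m
margins: 0.1500+0.0150+0.0200 = 0.1850 m
S_min ≈ 0.2400+0.2560+0.1880+0.1850  ⇒  S_min = 869/1000 m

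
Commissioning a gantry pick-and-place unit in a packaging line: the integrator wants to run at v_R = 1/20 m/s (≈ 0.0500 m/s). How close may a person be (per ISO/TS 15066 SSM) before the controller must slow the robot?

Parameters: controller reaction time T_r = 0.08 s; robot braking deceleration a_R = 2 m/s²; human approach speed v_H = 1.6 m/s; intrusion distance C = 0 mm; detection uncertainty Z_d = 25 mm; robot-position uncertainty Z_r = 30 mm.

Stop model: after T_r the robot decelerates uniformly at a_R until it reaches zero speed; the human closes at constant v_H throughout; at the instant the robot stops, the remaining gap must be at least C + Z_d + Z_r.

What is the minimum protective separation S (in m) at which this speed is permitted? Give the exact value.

S_min = 1821/8000 m = 0.2276 m

T_s = v_R/a_R = (1/20)/2 = 0.0250 s
robot covers v_R·T_r = 0.0500·0.0800 = 0.0040 m before braking
braking distance = 0.0500²/(2·2.0000) = 0.0006 m
human closes 1.6000·0.1050 = 0.1680 m
C+Z_d+Z_r = 0.0000+0.0250+0.0300 = 0.0550 m
S_min ≈ 0.0040+0.0006+0.1680+0.0550  ⇒  S_min = 1821/8000 m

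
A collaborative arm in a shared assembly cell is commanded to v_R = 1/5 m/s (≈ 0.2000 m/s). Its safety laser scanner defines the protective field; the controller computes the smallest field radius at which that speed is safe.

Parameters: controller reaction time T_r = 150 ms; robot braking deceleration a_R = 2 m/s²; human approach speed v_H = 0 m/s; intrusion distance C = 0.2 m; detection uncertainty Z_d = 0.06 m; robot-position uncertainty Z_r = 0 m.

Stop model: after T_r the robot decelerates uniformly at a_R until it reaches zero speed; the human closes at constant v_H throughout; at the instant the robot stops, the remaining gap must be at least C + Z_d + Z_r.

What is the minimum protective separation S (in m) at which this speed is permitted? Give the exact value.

S_min = 3/10 m = 0.3000 m

braking lasts T_s = (1/5)/2 = 0.1000 s
robot in T_r: 0.2000·0.1500 = 0.0300 m
robot under decel: 0.2000²/(2·2.0000) = 0.0100 m
human over T_r+T_s: 0.0000·(0.1500+0.1000) = 0.0000 m
residual clearance needed = 0.2000+0.0600+0.0000 = 0.2600 m
S_min ≈ 0.0300+0.0100+0.0000+0.2600  ⇒  S_min = 3/10 m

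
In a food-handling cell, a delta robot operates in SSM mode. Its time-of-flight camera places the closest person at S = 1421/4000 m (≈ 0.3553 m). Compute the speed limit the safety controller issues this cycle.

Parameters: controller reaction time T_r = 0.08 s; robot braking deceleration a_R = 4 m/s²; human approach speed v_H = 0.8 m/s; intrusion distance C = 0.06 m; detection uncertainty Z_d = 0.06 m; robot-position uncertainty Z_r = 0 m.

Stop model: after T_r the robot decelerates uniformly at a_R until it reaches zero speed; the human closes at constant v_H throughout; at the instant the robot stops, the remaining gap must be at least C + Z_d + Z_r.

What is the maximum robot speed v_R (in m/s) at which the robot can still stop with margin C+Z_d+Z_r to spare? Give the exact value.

quadratic (1/8)·v² + (7/25)·v + (-137/800) = 0
  disc = (7/25)² − 4·(1/8)·(-137/800) = 6561/40000 ; √disc = 81/200
  v_R = (−(7/25) + 81/200) / (2·(1/8)) = 1/2 m/s
check:
braking lasts T_s = (1/2)/4 = 0.1250 s
robot in T_r: 0.5000·0.0800 = 0.0400 m
robot under decel: 0.5000²/(2·4.0000) = 0.0312 m
human closes 0.8000·0.2050 = 0.1640 m
residual clearance needed = 0.0600+0.0600+0.0000 = 0.1200 m
sum ≈ 0.0400+0.0312+0.1640+0.1200 ≈ 0.3553 m = S ✓

v_R_max = 1/2 m/s = 0.5000 m/s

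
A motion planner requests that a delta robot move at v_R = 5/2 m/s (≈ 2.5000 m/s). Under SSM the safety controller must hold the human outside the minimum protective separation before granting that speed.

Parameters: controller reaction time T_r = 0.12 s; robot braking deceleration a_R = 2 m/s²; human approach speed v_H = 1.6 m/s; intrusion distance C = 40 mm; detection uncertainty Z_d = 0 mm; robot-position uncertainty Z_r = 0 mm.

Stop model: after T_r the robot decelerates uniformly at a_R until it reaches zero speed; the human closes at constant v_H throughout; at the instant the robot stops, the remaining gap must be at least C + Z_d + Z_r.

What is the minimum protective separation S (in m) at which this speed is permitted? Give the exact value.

T_s = v_R/a_R = (5/2)/2 = 1.2500 s
robot covers v_R·T_r = 2.5000·0.1200 = 0.3000 m before braking
braking distance = 2.5000²/(2·2.0000) = 1.5625 m
person approaches 1.6000·(0.1200+1.2500) = 2.1920 m
residual clearance needed = 0.0400+0.0000+0.0000 = 0.0400 m
S_min ≈ 0.3000+1.5625+2.1920+0.0400  ⇒  S_min = 8189/2000 m

S_min = 8189/2000 m = 4.0945 m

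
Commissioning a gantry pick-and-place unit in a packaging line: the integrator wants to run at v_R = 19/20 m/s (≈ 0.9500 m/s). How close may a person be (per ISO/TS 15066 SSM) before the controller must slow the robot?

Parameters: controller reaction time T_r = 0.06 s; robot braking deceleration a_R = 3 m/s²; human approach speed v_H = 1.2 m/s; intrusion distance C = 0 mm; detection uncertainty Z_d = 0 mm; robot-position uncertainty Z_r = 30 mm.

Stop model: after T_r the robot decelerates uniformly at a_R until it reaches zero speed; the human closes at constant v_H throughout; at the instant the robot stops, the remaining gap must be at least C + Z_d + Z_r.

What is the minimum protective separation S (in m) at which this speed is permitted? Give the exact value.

S_min = 8273/12000 m = 0.6894 m

T_s = v_R/a_R = (19/20)/3 = 0.3167 s
robot in T_r: 0.9500·0.0600 = 0.0570 m
robot under decel: 0.9500²/(2·3.0000) = 0.1504 m
person approaches 1.2000·(0.0600+0.3167) = 0.4520 m
C+Z_d+Z_r = 0.0000+0.0000+0.0300 = 0.0300 m
S_min ≈ 0.0570+0.1504+0.4520+0.0300  ⇒  S_min = 8273/12000 m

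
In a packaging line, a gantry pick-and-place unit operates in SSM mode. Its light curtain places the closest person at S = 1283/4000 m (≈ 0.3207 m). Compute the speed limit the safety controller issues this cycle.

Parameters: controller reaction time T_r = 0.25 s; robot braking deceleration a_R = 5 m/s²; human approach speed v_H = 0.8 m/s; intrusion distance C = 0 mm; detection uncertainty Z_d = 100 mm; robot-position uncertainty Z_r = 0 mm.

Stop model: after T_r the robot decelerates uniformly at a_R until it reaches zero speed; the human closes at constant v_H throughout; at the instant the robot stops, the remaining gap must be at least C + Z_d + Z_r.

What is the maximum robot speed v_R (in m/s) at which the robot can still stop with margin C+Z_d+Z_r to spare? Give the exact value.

v_R_max = 1/20 m/s = 0.0500 m/s

collect terms ⇒ (1/10)·v_R² + (41/100)·v_R + (-83/4000) = 0
  disc = (41/100)² − 4·(1/10)·(-83/4000) = 441/2500 ; √disc = 21/50
  v_R = (−(41/100) + 21/50) / (2·(1/10)) = 1/20 m/s
check:
braking lasts T_s = (1/20)/5 = 0.0100 s
robot in T_r: 0.0500·0.2500 = 0.0125 m
robot covers 0.0500·0.0100 − ½·5.0000·0.0100² = 0.0003 m while stopping
human over T_r+T_s: 0.8000·(0.2500+0.0100) = 0.2080 m
C+Z_d+Z_r = 0.0000+0.1000+0.0000 = 0.1000 m
sum ≈ 0.0125+0.0003+0.2080+0.1000 ≈ 0.3207 m = S ✓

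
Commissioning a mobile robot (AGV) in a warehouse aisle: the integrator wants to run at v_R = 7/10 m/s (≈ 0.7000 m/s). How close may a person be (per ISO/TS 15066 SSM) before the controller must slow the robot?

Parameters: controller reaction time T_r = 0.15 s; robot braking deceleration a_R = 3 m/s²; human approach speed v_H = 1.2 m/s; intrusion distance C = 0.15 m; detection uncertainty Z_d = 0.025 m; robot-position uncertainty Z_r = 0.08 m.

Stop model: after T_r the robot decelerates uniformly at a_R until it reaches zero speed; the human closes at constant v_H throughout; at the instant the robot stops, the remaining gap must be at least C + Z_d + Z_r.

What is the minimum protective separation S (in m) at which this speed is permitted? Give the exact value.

T_s = v_R/a_R = (7/10)/3 = 0.2333 s
robot in T_r: 0.7000·0.1500 = 0.1050 m
robot under decel: 0.7000²/(2·3.0000) = 0.0817 m
human over T_r+T_s: 1.2000·(0.1500+0.2333) = 0.4600 m
residual clearance needed = 0.1500+0.0250+0.0800 = 0.2550 m
S_min ≈ 0.1050+0.0817+0.4600+0.2550  ⇒  S_min = 541/600 m

S_min = 541/600 m = 0.9017 m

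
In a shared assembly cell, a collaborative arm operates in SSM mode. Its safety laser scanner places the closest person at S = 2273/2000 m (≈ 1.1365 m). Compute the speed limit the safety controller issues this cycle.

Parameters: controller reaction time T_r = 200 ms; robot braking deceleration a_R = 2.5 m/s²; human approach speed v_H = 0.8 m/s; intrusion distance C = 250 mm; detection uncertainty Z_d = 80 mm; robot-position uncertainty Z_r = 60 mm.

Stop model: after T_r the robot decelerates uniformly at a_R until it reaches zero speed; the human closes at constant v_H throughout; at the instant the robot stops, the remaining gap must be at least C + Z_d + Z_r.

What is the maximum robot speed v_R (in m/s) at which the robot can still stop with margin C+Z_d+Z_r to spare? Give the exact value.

quadratic (1/5)·v² + (13/25)·v + (-1173/2000) = 0
  disc = (13/25)² − 4·(1/5)·(-1173/2000) = 1849/2500 ; √disc = 43/50
  v_R = (−(13/25) + 43/50) / (2·(1/5)) = 17/20 m/s
check:
stop time T_s = (17/20)/(5/2) = 0.3400 s
robot in T_r: 0.8500·0.2000 = 0.1700 m
robot under decel: 0.8500²/(2·2.5000) = 0.1445 m
human closes 0.8000·0.5400 = 0.4320 m
C+Z_d+Z_r = 0.2500+0.0800+0.0600 = 0.3900 m
sum ≈ 0.1700+0.1445+0.4320+0.3900 ≈ 1.1365 m = S ✓

v_R_max = 17/20 m/s = 0.8500 m/s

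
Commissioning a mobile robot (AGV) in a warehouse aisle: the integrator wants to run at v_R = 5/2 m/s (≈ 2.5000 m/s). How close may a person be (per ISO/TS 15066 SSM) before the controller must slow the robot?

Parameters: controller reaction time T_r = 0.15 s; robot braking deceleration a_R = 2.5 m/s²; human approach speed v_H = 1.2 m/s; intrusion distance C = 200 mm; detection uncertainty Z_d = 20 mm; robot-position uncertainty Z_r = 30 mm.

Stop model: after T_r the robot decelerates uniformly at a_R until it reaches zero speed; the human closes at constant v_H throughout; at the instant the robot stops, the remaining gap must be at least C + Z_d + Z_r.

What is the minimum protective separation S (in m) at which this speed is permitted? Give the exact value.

T_s = v_R/a_R = (5/2)/(5/2) = 1.0000 s
robot covers v_R·T_r = 2.5000·0.1500 = 0.3750 m before braking
robot covers 2.5000·1.0000 − ½·2.5000·1.0000² = 1.2500 m while stopping
human closes 1.2000·1.1500 = 1.3800 m
C+Z_d+Z_r = 0.2000+0.0200+0.0300 = 0.2500 m
S_min ≈ 0.3750+1.2500+1.3800+0.2500  ⇒  S_min = 651/200 m

S_min = 651/200 m = 3.2550 m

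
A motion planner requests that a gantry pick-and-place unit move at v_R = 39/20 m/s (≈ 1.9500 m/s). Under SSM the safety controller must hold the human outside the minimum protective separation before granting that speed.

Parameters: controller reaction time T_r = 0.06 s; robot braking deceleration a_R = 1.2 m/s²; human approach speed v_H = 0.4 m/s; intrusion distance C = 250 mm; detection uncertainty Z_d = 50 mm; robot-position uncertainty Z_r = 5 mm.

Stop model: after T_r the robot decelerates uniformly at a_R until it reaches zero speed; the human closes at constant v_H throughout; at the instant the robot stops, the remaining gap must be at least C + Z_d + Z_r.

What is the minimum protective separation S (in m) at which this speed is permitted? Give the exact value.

braking lasts T_s = (39/20)/(6/5) = 1.6250 s
robot covers v_R·T_r = 1.9500·0.0600 = 0.1170 m before braking
robot under decel: 1.9500²/(2·1.2000) = 1.5844 m
person approaches 0.4000·(0.0600+1.6250) = 0.6740 m
margins: 0.2500+0.0500+0.0050 = 0.3050 m
S_min ≈ 0.1170+1.5844+0.6740+0.3050  ⇒  S_min = 21443/8000 m

S_min = 21443/8000 m = 2.6804 m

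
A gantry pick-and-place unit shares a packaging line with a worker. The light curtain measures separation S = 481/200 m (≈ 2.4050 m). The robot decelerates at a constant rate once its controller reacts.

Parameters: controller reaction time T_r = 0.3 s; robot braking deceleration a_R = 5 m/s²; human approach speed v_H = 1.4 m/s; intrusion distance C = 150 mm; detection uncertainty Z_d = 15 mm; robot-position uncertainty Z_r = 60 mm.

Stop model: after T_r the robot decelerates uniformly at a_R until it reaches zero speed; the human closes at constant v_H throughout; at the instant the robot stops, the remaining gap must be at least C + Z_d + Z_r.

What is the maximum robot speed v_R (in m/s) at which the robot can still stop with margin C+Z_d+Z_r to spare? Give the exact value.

v_R_max = 11/5 m/s = 2.2000 m/s

quadratic (1/10)·v² + (29/50)·v + (-44/25) = 0
  disc = (29/50)² − 4·(1/10)·(-44/25) = 2601/2500 ; √disc = 51/50
  v_R = (−(29/50) + 51/50) / (2·(1/10)) = 11/5 m/s
check:
T_s = v_R/a_R = (11/5)/5 = 0.4400 s
robot in T_r: 2.2000·0.3000 = 0.6600 m
robot under decel: 2.2000²/(2·5.0000) = 0.4840 m
human over T_r+T_s: 1.4000·(0.3000+0.4400) = 1.0360 m
C+Z_d+Z_r = 0.1500+0.0150+0.0600 = 0.2250 m
sum ≈ 0.6600+0.4840+1.0360+0.2250 ≈ 2.4050 m = S ✓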